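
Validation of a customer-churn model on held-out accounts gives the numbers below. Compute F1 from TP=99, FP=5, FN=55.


Precision = 99/104 = 0.9519
Recall = 99/154 = 0.6429
F1 = 2·P·R/(P+R) = 2·TP/(2·TP+FP+FN) = 198/(198+5+55) = 198/258 = 0.7674

0.7674


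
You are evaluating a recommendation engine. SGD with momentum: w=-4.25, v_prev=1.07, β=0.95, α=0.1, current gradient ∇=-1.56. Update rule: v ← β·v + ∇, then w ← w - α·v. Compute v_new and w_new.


v_new = 0.95·1.07 - 1.56 = 1.0165 - 1.56 = -0.5435
w_new = -4.25 - 0.1·-0.5435 = -4.25 + 0.05435 = -4.19565

v_new=-0.5435, w_new=-4.19565


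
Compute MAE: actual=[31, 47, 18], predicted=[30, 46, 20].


Absolute errors: |31-30|=1, |47-46|=1, |18-20|=2
Sum = 4
MAE = 4/3 = 4/3

4/3


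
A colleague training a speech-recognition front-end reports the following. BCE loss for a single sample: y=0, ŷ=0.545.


BCE = -[y·ln(p) + (1-y)·ln(1-p)]
= -0 - 1·ln(1-0.545)
= -ln(0.455) = 0.7875

0.7875


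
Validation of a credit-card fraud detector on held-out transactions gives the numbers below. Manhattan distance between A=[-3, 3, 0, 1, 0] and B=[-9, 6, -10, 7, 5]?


d = |-3+ 9| + |3-6| + |0+ 10| + |1-7| + |0-5|
  = 6 + 3 + 10 + 6 + 5
  = 30

30


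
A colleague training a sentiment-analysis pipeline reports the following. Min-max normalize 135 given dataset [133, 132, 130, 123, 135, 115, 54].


min=54, max=135
(135-54)/(135-54) = 81/81 = 1.0

1.0


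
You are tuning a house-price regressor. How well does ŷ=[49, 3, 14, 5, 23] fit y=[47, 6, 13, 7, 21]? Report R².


ȳ = 18.8
SS_res = Σ(y-ŷ)² = 22
SS_tot = Σ(y-ȳ)² = 1136.8
R² = 1 - SS_res/SS_tot = 1 - 0.0194 = 0.9806

0.9806


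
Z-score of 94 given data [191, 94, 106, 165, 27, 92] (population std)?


μ = 112.5, σ = 53.2815
z = (94 - 112.5)/53.2815 = -0.3472

-0.3472


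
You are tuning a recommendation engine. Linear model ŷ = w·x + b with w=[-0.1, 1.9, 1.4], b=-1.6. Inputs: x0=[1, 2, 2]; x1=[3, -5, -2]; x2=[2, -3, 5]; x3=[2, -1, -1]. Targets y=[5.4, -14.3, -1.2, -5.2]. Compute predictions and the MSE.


ŷ0 = (-0.1)·(1) + (1.9)·(2) + (1.4)·(2) - 1.6 = 4.9
ŷ1 = (-0.1)·(3) + (1.9)·(-5) + (1.4)·(-2) - 1.6 = -14.2
ŷ2 = (-0.1)·(2) + (1.9)·(-3) + (1.4)·(5) - 1.6 = -0.5
ŷ3 = (-0.1)·(2) + (1.9)·(-1) + (1.4)·(-1) - 1.6 = -5.1
errors² = [0.25, 0.01, 0.49, 0.01]
MSE = 0.7600/4 = 0.19

0.19


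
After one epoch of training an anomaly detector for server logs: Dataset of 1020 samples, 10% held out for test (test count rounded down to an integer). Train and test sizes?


Test = ⌊1020·10/100⌋ = 102
Train = 1020 - 102 = 918

Train: 918, Test: 102


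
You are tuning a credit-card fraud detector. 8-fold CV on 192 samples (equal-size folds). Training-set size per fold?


Fold size = 192/8 = 24
Training per fold = 192 - 24 = 168

168


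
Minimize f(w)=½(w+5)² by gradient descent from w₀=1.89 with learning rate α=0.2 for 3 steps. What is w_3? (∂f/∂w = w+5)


step 1: grad = 1.89+5 = 6.89; w = 1.89 - 0.2·(6.89) = 0.512
step 2: grad = 0.512+5 = 5.512; w = 0.512 - 0.2·(5.512) = -0.5904
step 3: grad = -0.5904+5 = 4.4096; w = -0.5904 - 0.2·(4.4096) = -1.47232

-1.47232


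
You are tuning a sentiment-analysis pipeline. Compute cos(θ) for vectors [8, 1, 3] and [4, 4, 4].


A·B = 8·4 + 1·4 + 3·4 = 48
‖A‖ = √74 = 8.6023, ‖B‖ = √48 = 6.9282
cos = 48/(√74·√48) = 48/√3552 = 0.8054

0.8054


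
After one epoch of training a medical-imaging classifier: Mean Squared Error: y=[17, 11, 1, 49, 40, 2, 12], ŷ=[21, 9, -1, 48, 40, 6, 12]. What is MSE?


Squared errors: (17-21)²=16, (11-9)²=4, (1+ 1)²=4, (49-48)²=1, (40-40)²=0, (2-6)²=16, (12-12)²=0
Sum = 41
MSE = 41/7 = 41/7

41/7


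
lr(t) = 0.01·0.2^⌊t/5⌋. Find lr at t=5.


n_drops = ⌊5/5⌋ = 1
lr = 0.01·0.2^1 = 0.01·0.2 = 0.002

0.002


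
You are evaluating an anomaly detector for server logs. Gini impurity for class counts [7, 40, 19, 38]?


Probabilities: [7/104, 40/104, 19/104, 38/104] ≈ [0.0673, 0.3846, 0.1827, 0.3654]
Σpᵢ² = (49 + 1600 + 361 + 1444)/104² = 3454/10816
Gini = 1 - Σpᵢ² = 1 - 3454/10816 = 0.6807

0.6807


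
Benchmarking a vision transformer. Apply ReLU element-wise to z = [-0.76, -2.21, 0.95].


ReLU(-0.76) = max(0, -0.76) = 0.0
ReLU(-2.21) = max(0, -2.21) = 0.0
ReLU(0.95) = max(0, 0.95) = 0.95
result = [0.0, 0.0, 0.95]

[0.0, 0.0, 0.95]


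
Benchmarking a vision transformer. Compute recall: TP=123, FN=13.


Recall = TP/(TP+FN)
= 123/(123+13)
= 123/136 = 90.44%

90.44%


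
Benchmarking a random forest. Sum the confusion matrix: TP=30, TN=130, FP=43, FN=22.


Total = TP + TN + FP + FN
= 30 + 130 + 43 + 22
= 225
(Predicted positive: 73, predicted negative: 152)

225


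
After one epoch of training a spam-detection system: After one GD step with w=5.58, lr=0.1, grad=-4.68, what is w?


w_new = w - α·∇
= 5.58 - 0.1·-4.68
= 5.58 + 0.468
= 6.048

6.048


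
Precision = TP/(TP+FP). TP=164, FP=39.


Precision = TP/(TP+FP)
= 164/(164+39)
= 164/203 = 80.79%

80.79%


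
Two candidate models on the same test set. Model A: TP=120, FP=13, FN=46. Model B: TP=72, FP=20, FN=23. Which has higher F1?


Model A: P=120/133=0.9023, R=120/166=0.7229, F1=2PR/(P+R)=2TP/(2TP+FP+FN)=240/299=0.8027
Model B: P=72/92=0.7826, R=72/95=0.7579, F1=2PR/(P+R)=2TP/(2TP+FP+FN)=144/187=0.7701
0.8027 > 0.7701 → Model A

Model A


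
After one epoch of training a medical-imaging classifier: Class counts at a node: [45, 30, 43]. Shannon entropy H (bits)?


Probabilities: [45/118, 30/118, 43/118] ≈ [0.3814, 0.2542, 0.3644]
H = -((45/118)·log₂(45/118) + (30/118)·log₂(30/118) + (43/118)·log₂(43/118))
  = 1.5634 bits

1.5634 bits


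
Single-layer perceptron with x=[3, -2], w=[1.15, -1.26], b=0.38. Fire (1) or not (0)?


z = (3)·(1.15) + (-2)·(-1.26) + 0.38
  = 6.35
step(z) = 1 (z≥0)

1


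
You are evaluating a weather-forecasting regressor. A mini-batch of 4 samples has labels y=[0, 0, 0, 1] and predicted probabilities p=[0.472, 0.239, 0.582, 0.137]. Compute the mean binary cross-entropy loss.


L[0] = -ln(1-0.472) = -ln(0.528) = 0.6387
L[1] = -ln(1-0.239) = -ln(0.761) = 0.2731
L[2] = -ln(1-0.582) = -ln(0.418) = 0.8723
L[3] = -ln(0.137) = 1.9878
mean = (0.6387 + 0.2731 + 0.8723 + 1.9878)/4 = 0.943

0.943


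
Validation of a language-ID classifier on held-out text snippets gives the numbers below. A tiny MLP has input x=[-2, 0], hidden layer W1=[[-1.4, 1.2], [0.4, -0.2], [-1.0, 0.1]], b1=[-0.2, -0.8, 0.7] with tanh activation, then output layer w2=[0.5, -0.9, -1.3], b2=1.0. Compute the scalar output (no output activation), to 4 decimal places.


z1[0] = (-1.4)·(-2) + (1.2)·(0) - 0.2 = 2.6
z1[1] = (0.4)·(-2) + (-0.2)·(0) - 0.8 = -1.6
z1[2] = (-1.0)·(-2) + (0.1)·(0) + 0.7 = 2.7
h = tanh(z1) = [0.989, -0.9217, 0.991]
output = (0.5)·(0.989) + (-0.9)·(-0.9217) + (-1.3)·(0.991) + 1.0 = 1.0357

1.0357


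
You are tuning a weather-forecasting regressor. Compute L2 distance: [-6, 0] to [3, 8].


d = √((-6-3)² + (0-8)²)
  = √(81 + 64)
  = √145 = 12.0416

12.0416


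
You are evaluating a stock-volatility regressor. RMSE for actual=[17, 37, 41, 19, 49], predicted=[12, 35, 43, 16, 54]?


MSE = 67/5 = 13.4
RMSE = √(67/5) = 3.6606

3.6606


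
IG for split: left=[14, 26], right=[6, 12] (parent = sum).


Parent = [20, 38], H_parent = 0.9294
H_left = 0.9341 (n=40), H_right = 0.9183 (n=18)
H_children = (40/58)·0.9341 + (18/58)·0.9183 = 0.9292
IG = 0.9294 - 0.9292 = 0.0002

0.0002


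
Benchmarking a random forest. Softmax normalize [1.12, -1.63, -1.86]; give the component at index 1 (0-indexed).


Exponentials: e^1.12=3.0649, e^-1.63=0.1959, e^-1.86=0.1557
Sum = 3.4165
Softmax = [0.8971, 0.0573, 0.0456]
p[1] = 0.1959/3.4165 = 0.0573

0.0573


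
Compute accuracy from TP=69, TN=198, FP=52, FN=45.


Accuracy = (TP+TN)/(TP+TN+FP+FN)
= (69+198)/(364)
= 267/364 = 73.35%

73.35%


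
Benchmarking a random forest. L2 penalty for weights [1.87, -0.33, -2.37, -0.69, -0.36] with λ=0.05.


‖w‖₂² = (1.87)² + (-0.33)² + (-2.37)² + (-0.69)² + (-0.36)²
     = 3.4969 + 0.1089 + 5.6169 + 0.4761 + 0.1296
     = 9.8284
λ·‖w‖₂² = 0.05·9.8284 = 0.49142

0.49142


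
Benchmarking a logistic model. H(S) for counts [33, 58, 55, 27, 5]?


Probabilities: [33/178, 58/178, 55/178, 27/178, 5/178] ≈ [0.1854, 0.3258, 0.309, 0.1517, 0.0281]
H = -((33/178)·log₂(33/178) + (58/178)·log₂(58/178) + (55/178)·log₂(55/178) + (27/178)·log₂(27/178) + (5/178)·log₂(5/178))
  = 2.0589 bits

2.0589 bits


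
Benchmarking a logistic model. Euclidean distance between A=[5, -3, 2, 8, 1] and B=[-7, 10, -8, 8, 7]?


d = √((5+ 7)² + (-3-10)² + (2+ 8)² + (8-8)² + (1-7)²)
  = √(144 + 169 + 100 + 0 + 36)
  = √449 = 21.1896

21.1896


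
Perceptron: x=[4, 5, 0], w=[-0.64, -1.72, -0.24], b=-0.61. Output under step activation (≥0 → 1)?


z = (4)·(-0.64) + (5)·(-1.72) + (0)·(-0.24) - 0.61
  = -11.77
step(z) = 0 (z<0)

0


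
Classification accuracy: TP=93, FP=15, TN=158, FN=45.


Accuracy = (TP+TN)/(TP+TN+FP+FN)
= (93+158)/(311)
= 251/311 = 80.71%

80.71%


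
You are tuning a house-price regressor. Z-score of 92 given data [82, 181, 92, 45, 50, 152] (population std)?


μ = 100.3333, σ = 50.2947
z = (92 - 100.3333)/50.2947 = -0.1657

-0.1657


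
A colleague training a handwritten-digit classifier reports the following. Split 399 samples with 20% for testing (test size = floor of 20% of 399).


Test = ⌊399·20/100⌋ = 79
Train = 399 - 79 = 320

Train: 320, Test: 79


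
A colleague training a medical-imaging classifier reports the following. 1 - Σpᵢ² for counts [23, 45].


Probabilities: [23/68, 45/68] ≈ [0.3382, 0.6618]
Σpᵢ² = (529 + 2025)/68² = 2554/4624
Gini = 1 - Σpᵢ² = 1 - 2554/4624 = 0.4477

0.4477


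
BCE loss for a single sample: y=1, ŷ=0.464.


BCE = -[y·ln(p) + (1-y)·ln(1-p)]
= -1·ln(0.464) - 0
= -ln(0.464) = 0.7679

0.7679


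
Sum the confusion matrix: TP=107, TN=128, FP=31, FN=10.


Total = TP + TN + FP + FN
= 107 + 128 + 31 + 10
= 276
(Predicted positive: 138, predicted negative: 138)

276


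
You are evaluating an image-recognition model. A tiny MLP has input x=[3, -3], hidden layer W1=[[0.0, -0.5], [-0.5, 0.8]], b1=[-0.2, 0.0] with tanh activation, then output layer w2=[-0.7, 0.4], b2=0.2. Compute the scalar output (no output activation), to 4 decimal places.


z1[0] = (0.0)·(3) + (-0.5)·(-3) - 0.2 = 1.3
z1[1] = (-0.5)·(3) + (0.8)·(-3) + 0.0 = -3.9
h = tanh(z1) = [0.8617, -0.9992]
output = (-0.7)·(0.8617) + (0.4)·(-0.9992) + 0.2 = -0.8029

-0.8029


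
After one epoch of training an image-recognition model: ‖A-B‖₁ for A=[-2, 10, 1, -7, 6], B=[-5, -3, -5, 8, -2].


d = |-2+ 5| + |10+ 3| + |1+ 5| + |-7-8| + |6+ 2|
  = 3 + 13 + 6 + 15 + 8
  = 45

45


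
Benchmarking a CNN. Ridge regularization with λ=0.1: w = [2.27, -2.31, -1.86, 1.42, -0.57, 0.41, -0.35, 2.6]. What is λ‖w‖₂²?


‖w‖₂² = (2.27)² + (-2.31)² + (-1.86)² + (1.42)² + (-0.57)² + (0.41)² + (-0.35)² + (2.6)²
     = 5.1529 + 5.3361 + 3.4596 + 2.0164 + 0.3249 + 0.1681 + 0.1225 + 6.76
     = 23.3405
λ·‖w‖₂² = 0.1·23.3405 = 2.33405

2.33405


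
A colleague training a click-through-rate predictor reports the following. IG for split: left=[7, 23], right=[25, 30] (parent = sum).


Parent = [32, 53], H_parent = 0.9555
H_left = 0.7838 (n=30), H_right = 0.994 (n=55)
H_children = (30/85)·0.7838 + (55/85)·0.994 = 0.9198
IG = 0.9555 - 0.9198 = 0.0357

0.0357


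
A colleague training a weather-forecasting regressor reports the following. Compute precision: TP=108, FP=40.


Precision = TP/(TP+FP)
= 108/(108+40)
= 108/148 = 72.97%

72.97%


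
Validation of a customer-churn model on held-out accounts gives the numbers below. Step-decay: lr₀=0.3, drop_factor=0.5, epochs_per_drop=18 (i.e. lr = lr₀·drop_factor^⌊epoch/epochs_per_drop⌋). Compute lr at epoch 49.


n_drops = ⌊49/18⌋ = 2
lr = 0.3·0.5^2 = 0.3·0.25 = 0.075

0.075


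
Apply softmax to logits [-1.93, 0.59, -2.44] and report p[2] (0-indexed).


Exponentials: e^-1.93=0.1451, e^0.59=1.804, e^-2.44=0.0872
Sum = 2.0363
Softmax = [0.0713, 0.8859, 0.0428]
p[2] = 0.0872/2.0363 = 0.0428

0.0428


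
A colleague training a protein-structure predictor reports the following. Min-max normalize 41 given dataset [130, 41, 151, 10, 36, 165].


min=10, max=165
(41-10)/(165-10) = 31/155 = 0.2

0.2


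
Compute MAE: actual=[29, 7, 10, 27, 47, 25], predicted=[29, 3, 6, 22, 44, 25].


Absolute errors: |29-29|=0, |7-3|=4, |10-6|=4, |27-22|=5, |47-44|=3, |25-25|=0
Sum = 16
MAE = 16/6 = 8/3

8/3


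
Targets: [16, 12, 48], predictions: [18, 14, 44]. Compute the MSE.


Squared errors: (16-18)²=4, (12-14)²=4, (48-44)²=16
Sum = 24
MSE = 24/3 = 8

8


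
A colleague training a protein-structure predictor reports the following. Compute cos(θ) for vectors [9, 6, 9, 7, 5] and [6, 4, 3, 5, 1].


A·B = 9·6 + 6·4 + 9·3 + 7·5 + 5·1 = 145
‖A‖ = √272 = 16.4924, ‖B‖ = √87 = 9.3274
cos = 145/(√272·√87) = 145/√23664 = 0.9426

0.9426


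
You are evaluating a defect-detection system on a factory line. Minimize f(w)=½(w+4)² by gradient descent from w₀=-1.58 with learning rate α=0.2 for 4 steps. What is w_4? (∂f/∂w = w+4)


step 1: grad = -1.58+4 = 2.42; w = -1.58 - 0.2·(2.42) = -2.064
step 2: grad = -2.064+4 = 1.936; w = -2.064 - 0.2·(1.936) = -2.4512
step 3: grad = -2.4512+4 = 1.5488; w = -2.4512 - 0.2·(1.5488) = -2.76096
step 4: grad = -2.76096+4 = 1.23904; w = -2.76096 - 0.2·(1.23904) = -3.008768

-3.008768


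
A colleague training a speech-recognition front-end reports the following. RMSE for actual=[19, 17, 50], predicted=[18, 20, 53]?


MSE = 19/3 = 6.3333
RMSE = √(19/3) = 2.5166

2.5166


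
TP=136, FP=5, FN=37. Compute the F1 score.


Precision = 136/141 = 0.9645
Recall = 136/173 = 0.7861
F1 = 2·P·R/(P+R) = 2·TP/(2·TP+FP+FN) = 272/(272+5+37) = 272/314 = 0.8662

0.8662


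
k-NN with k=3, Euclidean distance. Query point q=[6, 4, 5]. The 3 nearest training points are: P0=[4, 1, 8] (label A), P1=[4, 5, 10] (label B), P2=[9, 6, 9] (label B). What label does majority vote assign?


d(q,P0) = 4.6904  (label A)
d(q,P1) = 5.4772  (label B)
d(q,P2) = 5.3852  (label B)
Votes: A=1, B=2
Majority → B

B


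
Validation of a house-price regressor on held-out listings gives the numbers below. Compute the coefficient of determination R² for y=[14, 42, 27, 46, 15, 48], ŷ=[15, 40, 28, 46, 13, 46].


ȳ = 32
SS_res = Σ(y-ŷ)² = 14
SS_tot = Σ(y-ȳ)² = 1190
R² = 1 - SS_res/SS_tot = 1 - 0.0118 = 0.9882

0.9882


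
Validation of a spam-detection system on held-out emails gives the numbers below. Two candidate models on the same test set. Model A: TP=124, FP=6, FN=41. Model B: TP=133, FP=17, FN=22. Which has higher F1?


Model A: P=124/130=0.9538, R=124/165=0.7515, F1=2PR/(P+R)=2TP/(2TP+FP+FN)=248/295=0.8407
Model B: P=133/150=0.8867, R=133/155=0.8581, F1=2PR/(P+R)=2TP/(2TP+FP+FN)=266/305=0.8721
0.8407 < 0.8721 → Model B

Model B


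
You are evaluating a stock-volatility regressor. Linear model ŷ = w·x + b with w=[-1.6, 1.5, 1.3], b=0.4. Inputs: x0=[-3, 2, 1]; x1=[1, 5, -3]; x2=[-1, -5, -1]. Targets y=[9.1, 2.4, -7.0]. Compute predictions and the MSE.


ŷ0 = (-1.6)·(-3) + (1.5)·(2) + (1.3)·(1) + 0.4 = 9.5
ŷ1 = (-1.6)·(1) + (1.5)·(5) + (1.3)·(-3) + 0.4 = 2.4
ŷ2 = (-1.6)·(-1) + (1.5)·(-5) + (1.3)·(-1) + 0.4 = -6.8
errors² = [0.16, 0.0, 0.04]
MSE = 0.2000/3 = 0.0667

0.0667


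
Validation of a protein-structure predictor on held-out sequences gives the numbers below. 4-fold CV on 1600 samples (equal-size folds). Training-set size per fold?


Fold size = 1600/4 = 400
Training per fold = 1600 - 400 = 1200

1200


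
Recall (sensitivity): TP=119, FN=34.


Recall = TP/(TP+FN)
= 119/(119+34)
= 119/153 = 77.78%

77.78%


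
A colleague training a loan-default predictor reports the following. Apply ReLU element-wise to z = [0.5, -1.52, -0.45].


ReLU(0.5) = max(0, 0.5) = 0.5
ReLU(-1.52) = max(0, -1.52) = 0.0
ReLU(-0.45) = max(0, -0.45) = 0.0
result = [0.5, 0.0, 0.0]

[0.5, 0.0, 0.0]


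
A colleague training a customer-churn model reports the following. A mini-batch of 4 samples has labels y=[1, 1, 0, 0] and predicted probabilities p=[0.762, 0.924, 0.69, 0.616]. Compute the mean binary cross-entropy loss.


L[0] = -ln(0.762) = 0.2718
L[1] = -ln(0.924) = 0.079
L[2] = -ln(1-0.69) = -ln(0.31) = 1.1712
L[3] = -ln(1-0.616) = -ln(0.384) = 0.9571
mean = (0.2718 + 0.079 + 1.1712 + 0.9571)/4 = 0.6198

0.6198


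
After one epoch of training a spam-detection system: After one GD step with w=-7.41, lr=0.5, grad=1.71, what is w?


w_new = w - α·∇
= -7.41 - 0.5·1.71
= -7.41 - 0.855
= -8.265

-8.265


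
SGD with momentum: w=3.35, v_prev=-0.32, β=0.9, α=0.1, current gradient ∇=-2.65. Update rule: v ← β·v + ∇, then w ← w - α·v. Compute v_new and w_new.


v_new = 0.9·-0.32 - 2.65 = -0.288 - 2.65 = -2.938
w_new = 3.35 - 0.1·-2.938 = 3.35 + 0.2938 = 3.6438

v_new=-2.938, w_new=3.6438


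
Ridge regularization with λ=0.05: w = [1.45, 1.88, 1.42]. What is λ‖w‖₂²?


‖w‖₂² = (1.45)² + (1.88)² + (1.42)²
     = 2.1025 + 3.5344 + 2.0164
     = 7.6533
λ·‖w‖₂² = 0.05·7.6533 = 0.382665

0.382665


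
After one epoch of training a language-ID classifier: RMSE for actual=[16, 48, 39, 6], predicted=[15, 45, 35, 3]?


MSE = 35/4 = 8.75
RMSE = √(35/4) = 2.958

2.958


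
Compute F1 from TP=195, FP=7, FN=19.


Precision = 195/202 = 0.9653
Recall = 195/214 = 0.9112
F1 = 2·P·R/(P+R) = 2·TP/(2·TP+FP+FN) = 390/(390+7+19) = 390/416 = 0.9375

0.9375


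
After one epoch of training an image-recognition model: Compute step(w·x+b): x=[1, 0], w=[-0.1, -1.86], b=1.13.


z = (1)·(-0.1) + (0)·(-1.86) + 1.13
  = 1.03
step(z) = 1 (z≥0)

1


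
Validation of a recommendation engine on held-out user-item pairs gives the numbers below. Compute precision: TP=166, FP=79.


Precision = TP/(TP+FP)
= 166/(166+79)
= 166/245 = 67.76%

67.76%


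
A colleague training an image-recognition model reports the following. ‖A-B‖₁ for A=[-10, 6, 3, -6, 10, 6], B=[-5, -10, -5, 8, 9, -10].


d = |-10+ 5| + |6+ 10| + |3+ 5| + |-6-8| + |10-9| + |6+ 10|
  = 5 + 16 + 8 + 14 + 1 + 16
  = 60

60


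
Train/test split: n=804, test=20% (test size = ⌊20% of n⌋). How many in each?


Test = ⌊804·20/100⌋ = 160
Train = 804 - 160 = 644

Train: 644, Test: 160


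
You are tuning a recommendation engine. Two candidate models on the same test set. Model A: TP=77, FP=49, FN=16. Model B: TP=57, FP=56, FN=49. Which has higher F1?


Model A: P=77/126=0.6111, R=77/93=0.828, F1=2PR/(P+R)=2TP/(2TP+FP+FN)=154/219=0.7032
Model B: P=57/113=0.5044, R=57/106=0.5377, F1=2PR/(P+R)=2TP/(2TP+FP+FN)=114/219=0.5205
0.7032 > 0.5205 → Model A

Model A


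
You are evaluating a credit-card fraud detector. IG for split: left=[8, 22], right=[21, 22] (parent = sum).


Parent = [29, 44], H_parent = 0.9693
H_left = 0.8366 (n=30), H_right = 0.9996 (n=43)
H_children = (30/73)·0.8366 + (43/73)·0.9996 = 0.9326
IG = 0.9693 - 0.9326 = 0.0367

0.0367


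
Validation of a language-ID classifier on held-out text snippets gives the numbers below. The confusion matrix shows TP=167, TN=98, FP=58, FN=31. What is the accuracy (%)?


Accuracy = (TP+TN)/(TP+TN+FP+FN)
= (167+98)/(354)
= 265/354 = 74.86%

74.86%


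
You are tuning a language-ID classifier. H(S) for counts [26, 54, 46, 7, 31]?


Probabilities: [26/164, 54/164, 46/164, 7/164, 31/164] ≈ [0.1585, 0.3293, 0.2805, 0.0427, 0.189]
H = -((26/164)·log₂(26/164) + (54/164)·log₂(54/164) + (46/164)·log₂(46/164) + (7/164)·log₂(7/164) + (31/164)·log₂(31/164))
  = 2.1119 bits

2.1119 bits


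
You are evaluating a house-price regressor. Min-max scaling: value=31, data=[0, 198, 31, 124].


min=0, max=198
(31-0)/(198-0) = 31/198 = 0.1566

0.1566


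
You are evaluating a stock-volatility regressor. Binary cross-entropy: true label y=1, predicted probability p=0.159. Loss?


BCE = -[y·ln(p) + (1-y)·ln(1-p)]
= -1·ln(0.159) - 0
= -ln(0.159) = 1.8389

1.8389


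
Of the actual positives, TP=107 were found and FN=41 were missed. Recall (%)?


Recall = TP/(TP+FN)
= 107/(107+41)
= 107/148 = 72.3%

72.3%


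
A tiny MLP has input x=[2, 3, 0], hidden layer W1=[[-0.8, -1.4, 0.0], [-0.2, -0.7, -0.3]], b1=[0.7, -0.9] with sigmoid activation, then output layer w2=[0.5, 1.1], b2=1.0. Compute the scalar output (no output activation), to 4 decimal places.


z1[0] = (-0.8)·(2) + (-1.4)·(3) + (0.0)·(0) + 0.7 = -5.1
z1[1] = (-0.2)·(2) + (-0.7)·(3) + (-0.3)·(0) - 0.9 = -3.4
h = sigmoid(z1) = [0.0061, 0.0323]
output = (0.5)·(0.0061) + (1.1)·(0.0323) + 1.0 = 1.0386

1.0386


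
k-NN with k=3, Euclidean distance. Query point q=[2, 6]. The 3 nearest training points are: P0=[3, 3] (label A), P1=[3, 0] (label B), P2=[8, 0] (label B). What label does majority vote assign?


d(q,P0) = 3.1623  (label A)
d(q,P1) = 6.0828  (label B)
d(q,P2) = 8.4853  (label B)
Votes: A=1, B=2
Majority → B

B


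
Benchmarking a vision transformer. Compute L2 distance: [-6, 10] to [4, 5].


d = √((-6-4)² + (10-5)²)
  = √(100 + 25)
  = √125 = 11.1803

11.1803


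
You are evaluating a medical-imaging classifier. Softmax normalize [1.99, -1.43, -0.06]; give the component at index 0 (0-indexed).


Exponentials: e^1.99=7.3155, e^-1.43=0.2393, e^-0.06=0.9418
Sum = 8.4966
Softmax = [0.861, 0.0282, 0.1108]
p[0] = 7.3155/8.4966 = 0.861

0.861


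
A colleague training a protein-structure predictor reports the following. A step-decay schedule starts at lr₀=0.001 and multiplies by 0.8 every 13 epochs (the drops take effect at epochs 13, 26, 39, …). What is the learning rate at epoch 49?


n_drops = ⌊49/13⌋ = 3
lr = 0.001·0.8^3 = 0.001·0.512 = 0.000512

0.000512


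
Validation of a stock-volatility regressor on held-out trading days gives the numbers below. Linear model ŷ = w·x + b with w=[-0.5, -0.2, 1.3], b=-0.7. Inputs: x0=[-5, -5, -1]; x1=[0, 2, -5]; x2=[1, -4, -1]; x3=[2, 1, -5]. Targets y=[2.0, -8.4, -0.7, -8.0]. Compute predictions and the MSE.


ŷ0 = (-0.5)·(-5) + (-0.2)·(-5) + (1.3)·(-1) - 0.7 = 1.5
ŷ1 = (-0.5)·(0) + (-0.2)·(2) + (1.3)·(-5) - 0.7 = -7.6
ŷ2 = (-0.5)·(1) + (-0.2)·(-4) + (1.3)·(-1) - 0.7 = -1.7
ŷ3 = (-0.5)·(2) + (-0.2)·(1) + (1.3)·(-5) - 0.7 = -8.4
errors² = [0.25, 0.64, 1.0, 0.16]
MSE = 2.0500/4 = 0.5125

0.5125


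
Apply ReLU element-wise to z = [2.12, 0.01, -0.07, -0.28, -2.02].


ReLU(2.12) = max(0, 2.12) = 2.12
ReLU(0.01) = max(0, 0.01) = 0.01
ReLU(-0.07) = max(0, -0.07) = 0.0
ReLU(-0.28) = max(0, -0.28) = 0.0
ReLU(-2.02) = max(0, -2.02) = 0.0
result = [2.12, 0.01, 0.0, 0.0, 0.0]

[2.12, 0.01, 0.0, 0.0, 0.0]


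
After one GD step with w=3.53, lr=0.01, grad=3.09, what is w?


w_new = w - α·∇
= 3.53 - 0.01·3.09
= 3.53 - 0.0309
= 3.4991

3.4991


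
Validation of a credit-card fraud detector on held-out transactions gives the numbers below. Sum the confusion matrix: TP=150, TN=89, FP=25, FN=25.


Total = TP + TN + FP + FN
= 150 + 89 + 25 + 25
= 289
(Predicted positive: 175, predicted negative: 114)

289


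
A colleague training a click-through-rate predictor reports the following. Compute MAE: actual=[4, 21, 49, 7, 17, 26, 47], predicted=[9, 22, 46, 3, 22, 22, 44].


Absolute errors: |4-9|=5, |21-22|=1, |49-46|=3, |7-3|=4, |17-22|=5, |26-22|=4, |47-44|=3
Sum = 25
MAE = 25/7 = 25/7

25/7


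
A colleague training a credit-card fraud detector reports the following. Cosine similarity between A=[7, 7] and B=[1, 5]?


A·B = 7·1 + 7·5 = 42
‖A‖ = √98 = 9.8995, ‖B‖ = √26 = 5.099
cos = 42/(√98·√26) = 42/√2548 = 0.8321

0.8321


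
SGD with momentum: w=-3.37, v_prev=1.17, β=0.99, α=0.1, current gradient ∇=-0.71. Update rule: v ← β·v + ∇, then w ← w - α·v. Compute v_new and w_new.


v_new = 0.99·1.17 - 0.71 = 1.1583 - 0.71 = 0.4483
w_new = -3.37 - 0.1·0.4483 = -3.37 - 0.04483 = -3.41483

v_new=0.4483, w_new=-3.41483


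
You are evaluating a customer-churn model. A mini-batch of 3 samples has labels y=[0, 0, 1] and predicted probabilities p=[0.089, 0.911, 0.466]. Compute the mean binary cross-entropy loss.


L[0] = -ln(1-0.089) = -ln(0.911) = 0.0932
L[1] = -ln(1-0.911) = -ln(0.089) = 2.4191
L[2] = -ln(0.466) = 0.7636
mean = (0.0932 + 2.4191 + 0.7636)/3 = 1.092

1.092


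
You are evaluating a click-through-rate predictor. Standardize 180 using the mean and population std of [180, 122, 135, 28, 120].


μ = 117, σ = 49.4934
z = (180 - 117)/49.4934 = 1.2729

1.2729


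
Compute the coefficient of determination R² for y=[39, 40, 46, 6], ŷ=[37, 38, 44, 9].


ȳ = 32.75
SS_res = Σ(y-ŷ)² = 21
SS_tot = Σ(y-ȳ)² = 982.75
R² = 1 - SS_res/SS_tot = 1 - 0.0214 = 0.9786

0.9786


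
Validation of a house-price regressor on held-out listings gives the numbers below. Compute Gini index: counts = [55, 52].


Probabilities: [55/107, 52/107] ≈ [0.514, 0.486]
Σpᵢ² = (3025 + 2704)/107² = 5729/11449
Gini = 1 - Σpᵢ² = 1 - 5729/11449 = 0.4996

0.4996


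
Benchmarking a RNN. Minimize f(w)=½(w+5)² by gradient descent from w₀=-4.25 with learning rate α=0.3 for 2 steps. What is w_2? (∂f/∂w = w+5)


step 1: grad = -4.25+5 = 0.75; w = -4.25 - 0.3·(0.75) = -4.475
step 2: grad = -4.475+5 = 0.525; w = -4.475 - 0.3·(0.525) = -4.6325

-4.6325


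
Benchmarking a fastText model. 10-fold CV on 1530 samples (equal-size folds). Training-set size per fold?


Fold size = 1530/10 = 153
Training per fold = 1530 - 153 = 1377

1377


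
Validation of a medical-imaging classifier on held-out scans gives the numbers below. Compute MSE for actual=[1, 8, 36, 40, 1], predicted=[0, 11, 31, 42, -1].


Squared errors: (1-0)²=1, (8-11)²=9, (36-31)²=25, (40-42)²=4, (1+ 1)²=4
Sum = 43
MSE = 43/5 = 43/5

43/5


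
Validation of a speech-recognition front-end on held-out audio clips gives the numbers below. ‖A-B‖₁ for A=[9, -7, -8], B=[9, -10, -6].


d = |9-9| + |-7+ 10| + |-8+ 6|
  = 0 + 3 + 2
  = 5

5


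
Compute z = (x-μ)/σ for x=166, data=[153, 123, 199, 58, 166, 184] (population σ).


μ = 147.1667, σ = 46.4881
z = (166 - 147.1667)/46.4881 = 0.4051

0.4051


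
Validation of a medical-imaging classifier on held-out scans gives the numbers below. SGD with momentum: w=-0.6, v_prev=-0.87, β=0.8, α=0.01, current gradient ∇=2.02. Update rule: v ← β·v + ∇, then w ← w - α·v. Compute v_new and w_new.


v_new = 0.8·-0.87 + 2.02 = -0.696 + 2.02 = 1.324
w_new = -0.6 - 0.01·1.324 = -0.6 - 0.01324 = -0.61324

v_new=1.324, w_new=-0.61324


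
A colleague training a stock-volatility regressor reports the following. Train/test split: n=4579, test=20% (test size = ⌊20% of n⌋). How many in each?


Test = ⌊4579·20/100⌋ = 915
Train = 4579 - 915 = 3664

Train: 3664, Test: 915


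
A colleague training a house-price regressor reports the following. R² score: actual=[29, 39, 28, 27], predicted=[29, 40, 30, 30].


ȳ = 30.75
SS_res = Σ(y-ŷ)² = 14
SS_tot = Σ(y-ȳ)² = 92.75
R² = 1 - SS_res/SS_tot = 1 - 0.1509 = 0.8491

0.8491


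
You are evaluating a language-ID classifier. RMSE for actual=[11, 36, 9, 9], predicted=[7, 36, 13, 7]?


MSE = 36/4 = 9
RMSE = √(36/4) = 3.0

3.0


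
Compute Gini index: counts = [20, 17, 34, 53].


Probabilities: [20/124, 17/124, 34/124, 53/124] ≈ [0.1613, 0.1371, 0.2742, 0.4274]
Σpᵢ² = (400 + 289 + 1156 + 2809)/124² = 4654/15376
Gini = 1 - Σpᵢ² = 1 - 4654/15376 = 0.6973

0.6973


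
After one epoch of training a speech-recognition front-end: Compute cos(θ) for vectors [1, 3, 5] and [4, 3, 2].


A·B = 1·4 + 3·3 + 5·2 = 23
‖A‖ = √35 = 5.9161, ‖B‖ = √29 = 5.3852
cos = 23/(√35·√29) = 23/√1015 = 0.7219

0.7219


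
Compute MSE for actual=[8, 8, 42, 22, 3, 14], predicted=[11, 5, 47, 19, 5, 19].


Squared errors: (8-11)²=9, (8-5)²=9, (42-47)²=25, (22-19)²=9, (3-5)²=4, (14-19)²=25
Sum = 81
MSE = 81/6 = 27/2

27/2


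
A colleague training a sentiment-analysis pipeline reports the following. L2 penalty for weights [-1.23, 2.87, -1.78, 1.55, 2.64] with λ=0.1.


‖w‖₂² = (-1.23)² + (2.87)² + (-1.78)² + (1.55)² + (2.64)²
     = 1.5129 + 8.2369 + 3.1684 + 2.4025 + 6.9696
     = 22.2903
λ·‖w‖₂² = 0.1·22.2903 = 2.22903

2.22903


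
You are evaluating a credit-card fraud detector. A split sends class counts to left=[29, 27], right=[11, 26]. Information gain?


Parent = [40, 53], H_parent = 0.9859
H_left = 0.9991 (n=56), H_right = 0.878 (n=37)
H_children = (56/93)·0.9991 + (37/93)·0.878 = 0.9509
IG = 0.9859 - 0.9509 = 0.035

0.035


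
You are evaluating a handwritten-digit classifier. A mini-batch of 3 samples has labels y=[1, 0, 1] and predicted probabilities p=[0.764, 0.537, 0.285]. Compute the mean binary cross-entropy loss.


L[0] = -ln(0.764) = 0.2692
L[1] = -ln(1-0.537) = -ln(0.463) = 0.77
L[2] = -ln(0.285) = 1.2553
mean = (0.2692 + 0.77 + 1.2553)/3 = 0.7648

0.7648


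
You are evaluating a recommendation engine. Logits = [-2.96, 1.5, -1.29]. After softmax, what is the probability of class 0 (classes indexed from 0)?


Exponentials: e^-2.96=0.0518, e^1.5=4.4817, e^-1.29=0.2753
Sum = 4.8088
Softmax = [0.0108, 0.932, 0.0572]
p[0] = 0.0518/4.8088 = 0.0108

0.0108


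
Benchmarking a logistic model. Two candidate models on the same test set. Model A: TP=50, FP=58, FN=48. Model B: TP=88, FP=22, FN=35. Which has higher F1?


Model A: P=50/108=0.463, R=50/98=0.5102, F1=2PR/(P+R)=2TP/(2TP+FP+FN)=100/206=0.4854
Model B: P=88/110=0.8, R=88/123=0.7154, F1=2PR/(P+R)=2TP/(2TP+FP+FN)=176/233=0.7554
0.4854 < 0.7554 → Model B

Model B


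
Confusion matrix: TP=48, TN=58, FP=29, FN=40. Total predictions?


Total = TP + TN + FP + FN
= 48 + 58 + 29 + 40
= 175
(Predicted positive: 77, predicted negative: 98)

175


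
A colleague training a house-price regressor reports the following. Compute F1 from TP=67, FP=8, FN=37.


Precision = 67/75 = 0.8933
Recall = 67/104 = 0.6442
F1 = 2·P·R/(P+R) = 2·TP/(2·TP+FP+FN) = 134/(134+8+37) = 134/179 = 0.7486

0.7486


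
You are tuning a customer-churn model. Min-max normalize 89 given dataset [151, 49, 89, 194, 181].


min=49, max=194
(89-49)/(194-49) = 40/145 = 0.2759

0.2759


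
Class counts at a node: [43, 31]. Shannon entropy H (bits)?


Probabilities: [43/74, 31/74] ≈ [0.5811, 0.4189]
H = -((43/74)·log₂(43/74) + (31/74)·log₂(31/74))
  = 0.9809 bits

0.9809 bits


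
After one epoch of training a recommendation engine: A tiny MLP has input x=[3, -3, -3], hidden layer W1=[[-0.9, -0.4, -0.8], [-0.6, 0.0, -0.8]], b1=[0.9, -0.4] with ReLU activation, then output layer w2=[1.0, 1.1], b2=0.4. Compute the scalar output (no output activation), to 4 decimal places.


z1[0] = (-0.9)·(3) + (-0.4)·(-3) + (-0.8)·(-3) + 0.9 = 1.8
z1[1] = (-0.6)·(3) + (0.0)·(-3) + (-0.8)·(-3) - 0.4 = 0.2
h = ReLU(z1) = [1.8, 0.2]
output = (1.0)·(1.8) + (1.1)·(0.2) + 0.4 = 2.42

2.42


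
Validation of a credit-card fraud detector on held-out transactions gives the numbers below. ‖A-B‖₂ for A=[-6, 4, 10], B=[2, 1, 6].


d = √((-6-2)² + (4-1)² + (10-6)²)
  = √(64 + 9 + 16)
  = √89 = 9.434

9.434


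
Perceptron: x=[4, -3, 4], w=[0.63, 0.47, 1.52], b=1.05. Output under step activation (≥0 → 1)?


z = (4)·(0.63) + (-3)·(0.47) + (4)·(1.52) + 1.05
  = 8.24
step(z) = 1 (z≥0)

1


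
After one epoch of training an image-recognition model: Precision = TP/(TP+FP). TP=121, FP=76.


Precision = TP/(TP+FP)
= 121/(121+76)
= 121/197 = 61.42%

61.42%


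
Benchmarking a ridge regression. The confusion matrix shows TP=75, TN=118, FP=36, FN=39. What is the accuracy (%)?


Accuracy = (TP+TN)/(TP+TN+FP+FN)
= (75+118)/(268)
= 193/268 = 72.01%

72.01%


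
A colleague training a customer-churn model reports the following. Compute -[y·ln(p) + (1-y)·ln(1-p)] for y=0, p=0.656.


BCE = -[y·ln(p) + (1-y)·ln(1-p)]
= -0 - 1·ln(1-0.656)
= -ln(0.344) = 1.0671

1.0671


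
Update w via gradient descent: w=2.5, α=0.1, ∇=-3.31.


w_new = w - α·∇
= 2.5 - 0.1·-3.31
= 2.5 + 0.331
= 2.831

2.831


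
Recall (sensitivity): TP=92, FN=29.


Recall = TP/(TP+FN)
= 92/(92+29)
= 92/121 = 76.03%

76.03%


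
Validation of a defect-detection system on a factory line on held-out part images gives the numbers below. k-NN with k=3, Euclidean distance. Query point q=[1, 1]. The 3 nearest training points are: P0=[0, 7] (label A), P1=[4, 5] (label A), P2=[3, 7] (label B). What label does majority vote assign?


d(q,P0) = 6.0828  (label A)
d(q,P1) = 5.0  (label A)
d(q,P2) = 6.3246  (label B)
Votes: A=2, B=1
Majority → A

A


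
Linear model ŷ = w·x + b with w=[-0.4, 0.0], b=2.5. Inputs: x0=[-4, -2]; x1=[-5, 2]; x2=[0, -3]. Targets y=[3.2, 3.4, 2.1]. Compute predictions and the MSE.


ŷ0 = (-0.4)·(-4) + (0.0)·(-2) + 2.5 = 4.1
ŷ1 = (-0.4)·(-5) + (0.0)·(2) + 2.5 = 4.5
ŷ2 = (-0.4)·(0) + (0.0)·(-3) + 2.5 = 2.5
errors² = [0.81, 1.21, 0.16]
MSE = 2.1800/3 = 0.7267

0.7267


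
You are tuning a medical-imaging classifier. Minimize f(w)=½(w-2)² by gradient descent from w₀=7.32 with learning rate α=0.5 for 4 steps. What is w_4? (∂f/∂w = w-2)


step 1: grad = 7.32-2 = 5.32; w = 7.32 - 0.5·(5.32) = 4.66
step 2: grad = 4.66-2 = 2.66; w = 4.66 - 0.5·(2.66) = 3.33
step 3: grad = 3.33-2 = 1.33; w = 3.33 - 0.5·(1.33) = 2.665
step 4: grad = 2.665-2 = 0.665; w = 2.665 - 0.5·(0.665) = 2.3325

2.3325


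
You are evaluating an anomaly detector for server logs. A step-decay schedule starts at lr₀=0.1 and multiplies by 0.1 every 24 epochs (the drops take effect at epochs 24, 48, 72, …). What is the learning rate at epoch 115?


n_drops = ⌊115/24⌋ = 4
lr = 0.1·0.1^4 = 0.1·0.0001 = 0.00001

0.00001


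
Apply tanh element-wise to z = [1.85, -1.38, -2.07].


tanh(1.85) = 0.9517
tanh(-1.38) = -0.881
tanh(-2.07) = -0.9687
result = [0.9517, -0.881, -0.9687]

[0.9517, -0.881, -0.9687]


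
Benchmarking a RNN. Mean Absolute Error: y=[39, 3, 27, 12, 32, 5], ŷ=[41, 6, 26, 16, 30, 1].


Absolute errors: |39-41|=2, |3-6|=3, |27-26|=1, |12-16|=4, |32-30|=2, |5-1|=4
Sum = 16
MAE = 16/6 = 8/3

8/3


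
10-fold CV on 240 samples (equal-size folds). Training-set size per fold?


Fold size = 240/10 = 24
Training per fold = 240 - 24 = 216

216


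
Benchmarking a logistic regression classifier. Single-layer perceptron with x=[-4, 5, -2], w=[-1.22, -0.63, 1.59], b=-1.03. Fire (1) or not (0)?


z = (-4)·(-1.22) + (5)·(-0.63) + (-2)·(1.59) - 1.03
  = -2.48
step(z) = 0 (z<0)

0


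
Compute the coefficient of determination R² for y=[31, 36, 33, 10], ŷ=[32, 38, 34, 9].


ȳ = 27.5
SS_res = Σ(y-ŷ)² = 7
SS_tot = Σ(y-ȳ)² = 421
R² = 1 - SS_res/SS_tot = 1 - 0.0166 = 0.9834

0.9834


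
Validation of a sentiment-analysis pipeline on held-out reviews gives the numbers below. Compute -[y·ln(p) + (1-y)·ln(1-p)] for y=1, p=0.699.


BCE = -[y·ln(p) + (1-y)·ln(1-p)]
= -1·ln(0.699) - 0
= -ln(0.699) = 0.3581

0.3581


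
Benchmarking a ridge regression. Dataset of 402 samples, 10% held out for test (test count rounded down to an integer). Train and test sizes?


Test = ⌊402·10/100⌋ = 40
Train = 402 - 40 = 362

Train: 362, Test: 40


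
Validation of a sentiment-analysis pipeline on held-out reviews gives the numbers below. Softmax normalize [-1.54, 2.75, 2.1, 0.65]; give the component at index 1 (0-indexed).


Exponentials: e^-1.54=0.2144, e^2.75=15.6426, e^2.1=8.1662, e^0.65=1.9155
Sum = 25.9387
Softmax = [0.0083, 0.6031, 0.3148, 0.0738]
p[1] = 15.6426/25.9387 = 0.6031

0.6031


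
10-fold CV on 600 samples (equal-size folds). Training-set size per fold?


Fold size = 600/10 = 60
Training per fold = 600 - 60 = 540

540


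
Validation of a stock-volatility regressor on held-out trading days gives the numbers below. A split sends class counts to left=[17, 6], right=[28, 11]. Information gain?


Parent = [45, 17], H_parent = 0.8474
H_left = 0.8281 (n=23), H_right = 0.8582 (n=39)
H_children = (23/62)·0.8281 + (39/62)·0.8582 = 0.847
IG = 0.8474 - 0.847 = 0.0004

0.0004


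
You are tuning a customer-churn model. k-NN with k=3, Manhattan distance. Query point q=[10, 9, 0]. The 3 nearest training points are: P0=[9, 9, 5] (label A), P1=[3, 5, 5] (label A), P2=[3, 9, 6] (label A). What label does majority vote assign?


d(q,P0) = 6  (label A)
d(q,P1) = 16  (label A)
d(q,P2) = 13  (label A)
Votes: A=3, B=0
Majority → A

A


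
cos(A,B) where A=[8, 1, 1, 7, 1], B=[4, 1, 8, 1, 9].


A·B = 8·4 + 1·1 + 1·8 + 7·1 + 1·9 = 57
‖A‖ = √116 = 10.7703, ‖B‖ = √163 = 12.7671
cos = 57/(√116·√163) = 57/√18908 = 0.4145

0.4145


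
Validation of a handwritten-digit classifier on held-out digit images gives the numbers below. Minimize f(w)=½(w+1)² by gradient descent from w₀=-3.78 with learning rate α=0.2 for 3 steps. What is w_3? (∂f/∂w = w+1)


step 1: grad = -3.78+1 = -2.78; w = -3.78 - 0.2·(-2.78) = -3.224
step 2: grad = -3.224+1 = -2.224; w = -3.224 - 0.2·(-2.224) = -2.7792
step 3: grad = -2.7792+1 = -1.7792; w = -2.7792 - 0.2·(-1.7792) = -2.42336

-2.42336


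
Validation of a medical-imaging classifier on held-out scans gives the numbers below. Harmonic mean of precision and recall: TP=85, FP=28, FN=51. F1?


Precision = 85/113 = 0.7522
Recall = 85/136 = 0.625
F1 = 2·P·R/(P+R) = 2·TP/(2·TP+FP+FN) = 170/(170+28+51) = 170/249 = 0.6827

0.6827


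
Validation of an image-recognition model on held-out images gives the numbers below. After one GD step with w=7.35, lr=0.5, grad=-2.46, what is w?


w_new = w - α·∇
= 7.35 - 0.5·-2.46
= 7.35 + 1.23
= 8.58

8.58


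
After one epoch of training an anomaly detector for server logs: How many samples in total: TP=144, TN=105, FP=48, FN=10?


Total = TP + TN + FP + FN
= 144 + 105 + 48 + 10
= 307
(Predicted positive: 192, predicted negative: 115)

307


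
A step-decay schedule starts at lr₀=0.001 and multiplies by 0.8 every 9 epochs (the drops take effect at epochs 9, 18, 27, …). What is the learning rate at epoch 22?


n_drops = ⌊22/9⌋ = 2
lr = 0.001·0.8^2 = 0.001·0.64 = 0.00064

0.00064


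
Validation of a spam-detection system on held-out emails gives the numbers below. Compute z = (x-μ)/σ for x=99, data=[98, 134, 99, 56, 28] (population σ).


μ = 83, σ = 36.9757
z = (99 - 83)/36.9757 = 0.4327

0.4327


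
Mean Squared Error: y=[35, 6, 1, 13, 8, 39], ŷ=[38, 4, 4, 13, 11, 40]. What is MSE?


Squared errors: (35-38)²=9, (6-4)²=4, (1-4)²=9, (13-13)²=0, (8-11)²=9, (39-40)²=1
Sum = 32
MSE = 32/6 = 16/3

16/3


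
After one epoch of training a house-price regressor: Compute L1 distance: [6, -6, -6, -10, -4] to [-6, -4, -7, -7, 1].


d = |6+ 6| + |-6+ 4| + |-6+ 7| + |-10+ 7| + |-4-1|
  = 12 + 2 + 1 + 3 + 5
  = 23

23


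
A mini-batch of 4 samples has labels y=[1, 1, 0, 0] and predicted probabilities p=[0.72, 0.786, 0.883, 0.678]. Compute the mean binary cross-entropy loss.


L[0] = -ln(0.72) = 0.3285
L[1] = -ln(0.786) = 0.2408
L[2] = -ln(1-0.883) = -ln(0.117) = 2.1456
L[3] = -ln(1-0.678) = -ln(0.322) = 1.1332
mean = (0.3285 + 0.2408 + 2.1456 + 1.1332)/4 = 0.962

0.962


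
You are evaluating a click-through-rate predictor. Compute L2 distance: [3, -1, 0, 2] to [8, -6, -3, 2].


d = √((3-8)² + (-1+ 6)² + (0+ 3)² + (2-2)²)
  = √(25 + 25 + 9 + 0)
  = √59 = 7.6811

7.6811
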